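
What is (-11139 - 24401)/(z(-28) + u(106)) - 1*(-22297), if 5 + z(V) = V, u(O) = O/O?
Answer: 187261/8 ≈ 23408.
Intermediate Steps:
u(O) = 1
z(V) = -5 + V
(-11139 - 24401)/(z(-28) + u(106)) - 1*(-22297) = (-11139 - 24401)/((-5 - 28) + 1) - 1*(-22297) = -35540/(-33 + 1) + 22297 = -35540/(-32) + 22297 = -35540*(-1/32) + 22297 = 8885/8 + 22297 = 187261/8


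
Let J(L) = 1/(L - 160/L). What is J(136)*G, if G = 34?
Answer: 289/1146 ≈ 0.25218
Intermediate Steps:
J(136)*G = (136/(-160 + 136**2))*34 = (136/(-160 + 18496))*34 = (136/18336)*34 = (136*(1/18336))*34 = (17/2292)*34 = 289/1146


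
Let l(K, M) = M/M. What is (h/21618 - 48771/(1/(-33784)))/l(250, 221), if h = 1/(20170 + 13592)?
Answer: 1202586728946213025/729866916 ≈ 1.6477e+9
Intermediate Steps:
h = 1/33762 ≈ 2.9619e-5
l(K, M) = 1
(h/21618 - 48771/(1/(-33784)))/l(250, 221) = ((1/33762)/21618 - 48771/(1/(-33784)))/1 = ((1/33762)*(1/21618) - 48771/(-1/33784))*1 = (1/729866916 - 48771*(-33784))*1 = (1/729866916 + 1647679464)*1 = (1202586728946213025/729866916)*1 = 1202586728946213025/729866916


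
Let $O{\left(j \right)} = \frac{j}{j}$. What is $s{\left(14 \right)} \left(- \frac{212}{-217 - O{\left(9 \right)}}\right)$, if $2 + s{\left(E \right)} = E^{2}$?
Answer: $\frac{20564}{109} \approx 188.66$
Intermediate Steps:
$O{\left(j \right)} = 1$
$s{\left(E \right)} = -2 + E^{2}$
$s{\left(14 \right)} \left(- \frac{212}{-217 - O{\left(9 \right)}}\right) = \left(-2 + 14^{2}\right) \left(- \frac{212}{-217 - 1}\right) = \left(-2 + 196\right) \left(- \frac{212}{-217 - 1}\right) = 194 \left(- \frac{212}{-218}\right) = 194 \left(\left(-212\right) \left(- \frac{1}{218}\right)\right) = 194 \cdot \frac{106}{109} = \frac{20564}{109}$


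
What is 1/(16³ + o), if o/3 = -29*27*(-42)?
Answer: 1/102754 ≈ 9.7320e-6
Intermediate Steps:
o = 98658 (o = 3*(-29*27*(-42)) = 3*(-783*(-42)) = 3*32886 = 98658)
1/(16³ + o) = 1/(16³ + 98658) = 1/(4096 + 98658) = 1/102754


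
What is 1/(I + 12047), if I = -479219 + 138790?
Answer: -1/328382 ≈ -3.0452e-6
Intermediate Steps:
I = -340429
1/(I + 12047) = 1/(-340429 + 12047) = 1/(-328382) = -1/328382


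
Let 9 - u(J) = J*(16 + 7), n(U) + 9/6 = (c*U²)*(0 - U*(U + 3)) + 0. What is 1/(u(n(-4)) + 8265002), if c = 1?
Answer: 2/16533035 ≈ 1.2097e-7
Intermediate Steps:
n(U) = -3/2 - U³*(3 + U) (n(U) = -3/2 + ((1*U²)*(0 - U*(U + 3)) + 0) = -3/2 + (U²*(0 - U*(3 + U)) + 0) = -3/2 + (U²*(-U*(3 + U)) + 0) = -3/2 + (-U³*(3 + U) + 0) = -3/2 - U³*(3 + U))
u(J) = 9 - 23*J (u(J) = 9 - J*(16 + 7) = 9 - J*23 = 9 - 23*J)
1/(u(n(-4)) + 8265002) = 1/((9 - 23*(-3/2 - 1*(-4)⁴ - 3*(-4)³)) + 8265002) = 1/((9 - 23*(-3/2 - 1*256 - 3*(-64))) + 8265002) = 1/((9 - 23*(-3/2 - 256 + 192)) + 8265002) = 1/((9 - 23*(-131/2)) + 8265002) = 1/((9 + 3013/2) + 8265002) = 1/(3031/2 + 8265002) = 1/(16533035/2) = 2/16533035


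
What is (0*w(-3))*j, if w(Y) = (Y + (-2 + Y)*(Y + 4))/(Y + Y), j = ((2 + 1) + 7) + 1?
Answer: 0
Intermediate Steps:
j = 11 (j = (3 + 7) + 1 = 10 + 1 = 11)
w(Y) = (Y + (-2 + Y)*(4 + Y))/(2*Y) (w(Y) = (Y + (-2 + Y)*(4 + Y))/((2*Y)) = (Y + (-2 + Y)*(4 + Y))*(1/(2*Y)) = (Y + (-2 + Y)*(4 + Y))/(2*Y))
(0*w(-3))*j = (0*((½)*(-8 - 3*(3 - 3))/(-3)))*11 = (0*((½)*(-⅓)*(-8 - 3*0)))*11 = (0*((½)*(-⅓)*(-8 + 0)))*11 = (0*((½)*(-⅓)*(-8)))*11 = (0*(4/3))*11 = 0*11 = 0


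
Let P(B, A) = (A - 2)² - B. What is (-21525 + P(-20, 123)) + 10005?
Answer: 3141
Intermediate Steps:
P(B, A) = (-2 + A)² - B
(-21525 + P(-20, 123)) + 10005 = (-21525 + ((-2 + 123)² - 1*(-20))) + 10005 = (-21525 + (121² + 20)) + 10005 = (-21525 + (14641 + 20)) + 10005 = (-21525 + 14661) + 10005 = -6864 + 10005 = 3141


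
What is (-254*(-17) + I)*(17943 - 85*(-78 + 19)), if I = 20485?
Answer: 569427274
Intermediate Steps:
(-254*(-17) + I)*(17943 - 85*(-78 + 19)) = (-254*(-17) + 20485)*(17943 - 85*(-78 + 19)) = (4318 + 20485)*(17943 - 85*(-59)) = 24803*(17943 + 5015) = 24803*22958 = 569427274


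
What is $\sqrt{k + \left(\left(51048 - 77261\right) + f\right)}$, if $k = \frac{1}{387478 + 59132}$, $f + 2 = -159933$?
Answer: $\frac{i \sqrt{37129171682984190}}{446610} \approx 431.45 i$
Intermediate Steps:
$f = -159935$ ($f = -2 - 159933 = -159935$)
$k = \frac{1}{446610} \approx 2.2391 \cdot 10^{-6}$
$\sqrt{k + \left(\left(51048 - 77261\right) + f\right)} = \sqrt{\frac{1}{446610} + \left(\left(51048 - 77261\right) - 159935\right)} = \sqrt{\frac{1}{446610} - 186148} = \sqrt{- \frac{83135558279}{446610}} = \frac{i \sqrt{37129171682984190}}{446610}$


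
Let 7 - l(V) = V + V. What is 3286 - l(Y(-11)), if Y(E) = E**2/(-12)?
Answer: 19553/6 ≈ 3258.8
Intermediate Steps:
Y(E) = -E**2/12 (Y(E) = E**2*(-1/12) = -E**2/12)
l(V) = 7 - 2*V (l(V) = 7 - (V + V) = 7 - 2*V)
3286 - l(Y(-11)) = 3286 - (7 - (-1)*(-11)**2/6) = 3286 - (7 - (-1)*121/6) = 3286 - (7 - 2*(-121/12)) = 3286 - (7 + 121/6) = 3286 - 1*163/6 = 3286 - 163/6 = 19553/6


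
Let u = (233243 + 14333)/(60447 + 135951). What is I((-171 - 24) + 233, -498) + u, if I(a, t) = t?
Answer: -48779314/98199 ≈ -496.74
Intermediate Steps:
u = 123788/98199 (u = 247576/196398 = 247576*(1/196398) = 123788/98199 ≈ 1.2606)
I((-171 - 24) + 233, -498) + u = -498 + 123788/98199 = -48779314/98199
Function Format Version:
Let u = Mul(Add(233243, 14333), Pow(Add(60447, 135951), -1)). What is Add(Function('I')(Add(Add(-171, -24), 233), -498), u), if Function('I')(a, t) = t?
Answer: Rational(-48779314, 98199) ≈ -496.74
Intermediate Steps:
u = Rational(123788, 98199) (u = Mul(247576, Pow(196398, -1)) = Mul(247576, Rational(1, 196398)) = Rational(123788, 98199) ≈ 1.2606)
Add(Function('I')(Add(Add(-171, -24), 233), -498), u) = Add(-498, Rational(123788, 98199)) = Rational(-48779314, 98199)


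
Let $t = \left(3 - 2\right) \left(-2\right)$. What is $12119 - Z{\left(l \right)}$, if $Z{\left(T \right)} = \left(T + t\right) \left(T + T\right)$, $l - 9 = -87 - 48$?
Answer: $-20137$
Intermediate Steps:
$l = -126$ ($l = 9 - 135 = -126$)
$t = -2$ ($t = 1 \left(-2\right) = -2$)
$Z{\left(T \right)} = 2 T \left(-2 + T\right)$ ($Z{\left(T \right)} = \left(T - 2\right) \left(T + T\right) = \left(-2 + T\right) 2 T = 2 T \left(-2 + T\right)$)
$12119 - Z{\left(l \right)} = 12119 - 2 \left(-126\right) \left(-2 - 126\right) = 12119 - 2 \left(-126\right) \left(-128\right) = 12119 - 32256 = -20137$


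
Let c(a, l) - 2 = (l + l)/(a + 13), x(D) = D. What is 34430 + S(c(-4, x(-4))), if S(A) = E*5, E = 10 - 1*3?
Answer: 34465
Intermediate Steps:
E = 7 (E = 10 - 3 = 7)
c(a, l) = 2 + 2*l/(13 + a) (c(a, l) = 2 + (l + l)/(a + 13) = 2 + (2*l)/(13 + a) = 2 + 2*l/(13 + a))
S(A) = 35 (S(A) = 7*5 = 35)
34430 + S(c(-4, x(-4))) = 34430 + 35 = 34465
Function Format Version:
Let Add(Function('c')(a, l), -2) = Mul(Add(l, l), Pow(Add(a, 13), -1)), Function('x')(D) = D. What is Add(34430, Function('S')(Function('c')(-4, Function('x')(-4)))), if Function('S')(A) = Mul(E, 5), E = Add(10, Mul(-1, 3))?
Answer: 34465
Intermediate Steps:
E = 7 (E = Add(10, -3) = 7)
Function('c')(a, l) = Add(2, Mul(2, l, Pow(Add(13, a), -1))) (Function('c')(a, l) = Add(2, Mul(Add(l, l), Pow(Add(a, 13), -1))) = Add(2, Mul(Mul(2, l), Pow(Add(13, a), -1))) = Add(2, Mul(2, l, Pow(Add(13, a), -1))))
Function('S')(A) = 35 (Function('S')(A) = Mul(7, 5) = 35)
Add(34430, Function('S')(Function('c')(-4, Function('x')(-4)))) = Add(34430, 35) = 34465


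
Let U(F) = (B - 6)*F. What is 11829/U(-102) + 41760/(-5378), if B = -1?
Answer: 5633287/639982 ≈ 8.8023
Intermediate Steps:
U(F) = -7*F (U(F) = (-1 - 6)*F = -7*F)
11829/U(-102) + 41760/(-5378) = 11829/((-7*(-102))) + 41760/(-5378) = 11829/714 + 41760*(-1/5378) = 11829*(1/714) - 20880/2689 = 3943/238 - 20880/2689 = 5633287/639982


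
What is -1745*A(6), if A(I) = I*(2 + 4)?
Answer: -62820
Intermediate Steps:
A(I) = 6*I (A(I) = I*6 = 6*I)
-1745*A(6) = -10470*6 = -1745*36 = -62820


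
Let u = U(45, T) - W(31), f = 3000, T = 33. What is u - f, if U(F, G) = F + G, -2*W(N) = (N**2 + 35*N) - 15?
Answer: -3813/2 ≈ -1906.5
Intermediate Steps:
W(N) = 15/2 - 35*N/2 - N**2/2 (W(N) = -((N**2 + 35*N) - 15)/2 = -(-15 + N**2 + 35*N)/2 = 15/2 - 35*N/2 - N**2/2)
u = 2187/2 (u = (45 + 33) - (15/2 - 35/2*31 - 1/2*31**2) = 78 - (15/2 - 1085/2 - 1/2*961) = 78 - (15/2 - 1085/2 - 961/2) = 78 - 1*(-2031/2) = 78 + 2031/2 = 2187/2 ≈ 1093.5)
u - f = 2187/2 - 1*3000 = 2187/2 - 3000 = -3813/2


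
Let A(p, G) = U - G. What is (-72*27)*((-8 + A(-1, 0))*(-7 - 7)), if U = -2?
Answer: -272160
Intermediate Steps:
A(p, G) = -2 - G
(-72*27)*((-8 + A(-1, 0))*(-7 - 7)) = (-72*27)*((-8 + (-2 - 1*0))*(-7 - 7)) = -1944*(-8 + (-2 + 0))*(-14) = -1944*(-8 - 2)*(-14) = -(-19440)*(-14) = -1944*140 = -272160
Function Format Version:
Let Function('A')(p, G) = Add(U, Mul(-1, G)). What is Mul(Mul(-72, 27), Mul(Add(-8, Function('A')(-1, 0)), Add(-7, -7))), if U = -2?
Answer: -272160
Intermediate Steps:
Function('A')(p, G) = Add(-2, Mul(-1, G))
Mul(Mul(-72, 27), Mul(Add(-8, Function('A')(-1, 0)), Add(-7, -7))) = Mul(Mul(-72, 27), Mul(Add(-8, Add(-2, Mul(-1, 0))), Add(-7, -7))) = Mul(-1944, Mul(Add(-8, Add(-2, 0)), -14)) = Mul(-1944, Mul(Add(-8, -2), -14)) = Mul(-1944, Mul(-10, -14)) = Mul(-1944, 140) = -272160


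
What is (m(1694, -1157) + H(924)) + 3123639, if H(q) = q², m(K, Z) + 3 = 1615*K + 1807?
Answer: 6715029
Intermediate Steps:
m(K, Z) = 1804 + 1615*K (m(K, Z) = -3 + (1615*K + 1807) = -3 + (1807 + 1615*K) = 1804 + 1615*K)
(m(1694, -1157) + H(924)) + 3123639 = ((1804 + 1615*1694) + 924²) + 3123639 = ((1804 + 2735810) + 853776) + 3123639 = (2737614 + 853776) + 3123639 = 3591390 + 3123639 = 6715029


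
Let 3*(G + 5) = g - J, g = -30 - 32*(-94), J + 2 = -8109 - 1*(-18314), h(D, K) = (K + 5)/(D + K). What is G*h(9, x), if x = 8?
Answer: -94120/51 ≈ -1845.5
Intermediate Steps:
h(D, K) = (5 + K)/(D + K)
J = 10203 (J = -2 + (-8109 - 1*(-18314)) = -2 + (-8109 + 18314) = -2 + 10205 = 10203)
g = 2978 (g = -30 + 3008 = 2978)
G = -7240/3 (G = -5 + (2978 - 1*10203)/3 = -5 + (2978 - 10203)/3 = -5 + (1/3)*(-7225) = -5 - 7225/3 = -7240/3 ≈ -2413.3)
G*h(9, x) = -7240*(5 + 8)/(3*(9 + 8)) = -7240*13/(3*17) = -7240*13/51 = -7240/3*13/17 = -94120/51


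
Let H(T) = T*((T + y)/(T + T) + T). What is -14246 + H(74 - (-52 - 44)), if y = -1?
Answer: 29477/2 ≈ 14739.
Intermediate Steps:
H(T) = T*(T + (-1 + T)/(2*T)) (H(T) = T*((T - 1)/(T + T) + T) = T*((-1 + T)/((2*T)) + T) = T*((-1 + T)*(1/(2*T)) + T) = T*((-1 + T)/(2*T) + T) = T*(T + (-1 + T)/(2*T)))
-14246 + H(74 - (-52 - 44)) = -14246 + (-½ + (74 - (-52 - 44))² + (74 - (-52 - 44))/2) = -14246 + (-½ + (74 - 1*(-96))² + (74 - 1*(-96))/2) = -14246 + (-½ + (74 + 96)² + (74 + 96)/2) = -14246 + (-½ + 170² + (½)*170) = -14246 + (-½ + 28900 + 85) = -14246 + 57969/2 = 29477/2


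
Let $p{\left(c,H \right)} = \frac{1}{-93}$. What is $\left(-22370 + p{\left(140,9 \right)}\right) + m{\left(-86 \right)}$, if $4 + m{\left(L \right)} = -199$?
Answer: $- \frac{2099290}{93} \approx -22573.0$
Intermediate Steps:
$p{\left(c,H \right)} = - \frac{1}{93}$
$m{\left(L \right)} = -203$ ($m{\left(L \right)} = -4 - 199 = -203$)
$\left(-22370 + p{\left(140,9 \right)}\right) + m{\left(-86 \right)} = \left(-22370 - \frac{1}{93}\right) - 203 = - \frac{2080411}{93} - 203 = - \frac{2099290}{93}$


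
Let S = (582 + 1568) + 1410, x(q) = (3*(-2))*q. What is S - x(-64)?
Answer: 3176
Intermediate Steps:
x(q) = -6*q
S = 3560 (S = 2150 + 1410 = 3560)
S - x(-64) = 3560 - (-6)*(-64) = 3560 - 1*384 = 3560 - 384 = 3176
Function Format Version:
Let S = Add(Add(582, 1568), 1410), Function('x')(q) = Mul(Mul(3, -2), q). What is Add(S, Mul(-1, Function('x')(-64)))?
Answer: 3176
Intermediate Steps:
Function('x')(q) = Mul(-6, q)
S = 3560 (S = Add(2150, 1410) = 3560)
Add(S, Mul(-1, Function('x')(-64))) = Add(3560, Mul(-1, Mul(-6, -64))) = Add(3560, Mul(-1, 384)) = Add(3560, -384) = 3176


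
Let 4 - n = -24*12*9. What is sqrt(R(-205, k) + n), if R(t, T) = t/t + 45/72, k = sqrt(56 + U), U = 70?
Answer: 3*sqrt(4618)/4 ≈ 50.967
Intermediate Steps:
k = 3*sqrt(14) (k = sqrt(56 + 70) = sqrt(126) = 3*sqrt(14) ≈ 11.225)
R(t, T) = 13/8 (R(t, T) = 1 + 45*(1/72) = 1 + 5/8 = 13/8)
n = 2596 (n = 4 - (-24*12)*9 = 4 - (-288)*9 = 4 - 1*(-2592) = 4 + 2592 = 2596)
sqrt(R(-205, k) + n) = sqrt(13/8 + 2596) = sqrt(20781/8) = 3*sqrt(4618)/4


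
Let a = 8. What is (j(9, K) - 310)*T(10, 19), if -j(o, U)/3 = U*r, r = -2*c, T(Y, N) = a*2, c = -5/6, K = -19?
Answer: -3440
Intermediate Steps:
c = -⅚ (c = -5*⅙ = -⅚ ≈ -0.83333)
T(Y, N) = 16 (T(Y, N) = 8*2 = 16)
r = 5/3 (r = -2*(-⅚) = 5/3 ≈ 1.6667)
j(o, U) = -5*U (j(o, U) = -3*U*5/3 = -5*U)
(j(9, K) - 310)*T(10, 19) = (-5*(-19) - 310)*16 = (95 - 310)*16 = -215*16 = -3440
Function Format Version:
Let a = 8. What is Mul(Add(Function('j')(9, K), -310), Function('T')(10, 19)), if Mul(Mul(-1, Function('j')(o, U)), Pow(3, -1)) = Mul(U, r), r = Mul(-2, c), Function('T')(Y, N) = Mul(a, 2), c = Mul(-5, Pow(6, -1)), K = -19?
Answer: -3440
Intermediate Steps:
c = Rational(-5, 6) (c = Mul(-5, Rational(1, 6)) = Rational(-5, 6) ≈ -0.83333)
Function('T')(Y, N) = 16 (Function('T')(Y, N) = Mul(8, 2) = 16)
r = Rational(5, 3) (r = Mul(-2, Rational(-5, 6)) = Rational(5, 3) ≈ 1.6667)
Function('j')(o, U) = Mul(-5, U) (Function('j')(o, U) = Mul(-3, Mul(U, Rational(5, 3))) = Mul(-3, Mul(Rational(5, 3), U)) = Mul(-5, U))
Mul(Add(Function('j')(9, K), -310), Function('T')(10, 19)) = Mul(Add(Mul(-5, -19), -310), 16) = Mul(Add(95, -310), 16) = Mul(-215, 16) = -3440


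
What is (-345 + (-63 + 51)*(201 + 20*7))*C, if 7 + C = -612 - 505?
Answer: 4987188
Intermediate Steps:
C = -1124 (C = -7 + (-612 - 505) = -7 - 1117 = -1124)
(-345 + (-63 + 51)*(201 + 20*7))*C = (-345 + (-63 + 51)*(201 + 20*7))*(-1124) = (-345 - 12*(201 + 140))*(-1124) = (-345 - 12*341)*(-1124) = (-345 - 4092)*(-1124) = -4437*(-1124) = 4987188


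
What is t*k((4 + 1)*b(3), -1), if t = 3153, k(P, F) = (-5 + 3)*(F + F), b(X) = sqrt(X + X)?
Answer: 12612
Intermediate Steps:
b(X) = sqrt(2)*sqrt(X) (b(X) = sqrt(2*X) = sqrt(2)*sqrt(X))
k(P, F) = -4*F
t*k((4 + 1)*b(3), -1) = 3153*(-4*(-1)) = 3153*4 = 12612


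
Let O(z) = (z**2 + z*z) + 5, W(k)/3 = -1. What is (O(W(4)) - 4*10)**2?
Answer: 289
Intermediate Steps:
W(k) = -3 (W(k) = 3*(-1) = -3)
O(z) = 5 + 2*z**2 (O(z) = (z**2 + z**2) + 5 = 2*z**2 + 5 = 5 + 2*z**2)
(O(W(4)) - 4*10)**2 = ((5 + 2*(-3)**2) - 4*10)**2 = ((5 + 2*9) - 40)**2 = ((5 + 18) - 40)**2 = (23 - 40)**2 = (-17)**2 = 289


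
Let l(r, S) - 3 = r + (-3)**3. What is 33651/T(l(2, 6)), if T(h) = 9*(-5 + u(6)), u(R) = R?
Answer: 3739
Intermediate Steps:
l(r, S) = -24 + r (l(r, S) = 3 + (r + (-3)**3) = 3 + (r - 27) = 3 + (-27 + r) = -24 + r)
T(h) = 9 (T(h) = 9*(-5 + 6) = 9*1 = 9)
33651/T(l(2, 6)) = 33651/9 = 33651*(1/9) = 3739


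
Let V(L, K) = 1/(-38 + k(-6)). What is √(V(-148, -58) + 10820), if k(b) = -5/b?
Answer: √538066442/223 ≈ 104.02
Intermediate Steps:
V(L, K) = -6/223 (V(L, K) = 1/(-38 - 5/(-6)) = 1/(-38 - 5*(-⅙)) = 1/(-38 + ⅚) = 1/(-223/6) = -6/223)
√(V(-148, -58) + 10820) = √(-6/223 + 10820) = √(2412854/223) = √538066442/223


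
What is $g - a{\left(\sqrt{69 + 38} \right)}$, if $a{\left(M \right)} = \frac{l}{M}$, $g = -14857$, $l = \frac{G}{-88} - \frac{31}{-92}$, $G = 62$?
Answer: $-14857 + \frac{93 \sqrt{107}}{27071} \approx -14857.0$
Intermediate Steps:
$l = - \frac{93}{253}$ ($l = \frac{62}{-88} - \frac{31}{-92} = 62 \left(- \frac{1}{88}\right) - - \frac{31}{92} = - \frac{31}{44} + \frac{31}{92} = - \frac{93}{253} \approx -0.36759$)
$a{\left(M \right)} = - \frac{93}{253 M}$
$g - a{\left(\sqrt{69 + 38} \right)} = -14857 - - \frac{93}{253 \sqrt{69 + 38}} = -14857 - - \frac{93}{253 \sqrt{107}} = -14857 - - \frac{93 \frac{\sqrt{107}}{107}}{253} = -14857 - - \frac{93 \sqrt{107}}{27071} = -14857 + \frac{93 \sqrt{107}}{27071}$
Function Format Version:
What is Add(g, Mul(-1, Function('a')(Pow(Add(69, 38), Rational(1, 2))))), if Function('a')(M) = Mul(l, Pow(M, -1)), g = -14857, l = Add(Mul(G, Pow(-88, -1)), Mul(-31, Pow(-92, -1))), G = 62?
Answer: Add(-14857, Mul(Rational(93, 27071), Pow(107, Rational(1, 2)))) ≈ -14857.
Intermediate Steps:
l = Rational(-93, 253) (l = Add(Mul(62, Pow(-88, -1)), Mul(-31, Pow(-92, -1))) = Add(Mul(62, Rational(-1, 88)), Mul(-31, Rational(-1, 92))) = Add(Rational(-31, 44), Rational(31, 92)) = Rational(-93, 253) ≈ -0.36759)
Function('a')(M) = Mul(Rational(-93, 253), Pow(M, -1))
Add(g, Mul(-1, Function('a')(Pow(Add(69, 38), Rational(1, 2))))) = Add(-14857, Mul(-1, Mul(Rational(-93, 253), Pow(Pow(Add(69, 38), Rational(1, 2)), -1)))) = Add(-14857, Mul(-1, Mul(Rational(-93, 253), Pow(Pow(107, Rational(1, 2)), -1)))) = Add(-14857, Mul(-1, Mul(Rational(-93, 253), Mul(Rational(1, 107), Pow(107, Rational(1, 2)))))) = Add(-14857, Mul(-1, Mul(Rational(-93, 27071), Pow(107, Rational(1, 2))))) = Add(-14857, Mul(Rational(93, 27071), Pow(107, Rational(1, 2))))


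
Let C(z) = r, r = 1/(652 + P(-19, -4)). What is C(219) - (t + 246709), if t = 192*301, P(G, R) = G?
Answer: -192749132/633 ≈ -3.0450e+5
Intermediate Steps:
t = 57792
r = 1/633 (r = 1/(652 - 19) = 1/633 ≈ 0.0015798)
C(z) = 1/633
C(219) - (t + 246709) = 1/633 - (57792 + 246709) = 1/633 - 1*304501 = 1/633 - 304501 = -192749132/633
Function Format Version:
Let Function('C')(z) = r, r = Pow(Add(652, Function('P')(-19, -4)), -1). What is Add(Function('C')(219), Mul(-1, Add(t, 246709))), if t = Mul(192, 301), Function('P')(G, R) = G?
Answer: Rational(-192749132, 633) ≈ -3.0450e+5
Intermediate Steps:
t = 57792
r = Rational(1, 633) (r = Pow(Add(652, -19), -1) = Pow(633, -1) = Rational(1, 633) ≈ 0.0015798)
Function('C')(z) = Rational(1, 633)
Add(Function('C')(219), Mul(-1, Add(t, 246709))) = Add(Rational(1, 633), Mul(-1, Add(57792, 246709))) = Add(Rational(1, 633), Mul(-1, 304501)) = Add(Rational(1, 633), -304501) = Rational(-192749132, 633)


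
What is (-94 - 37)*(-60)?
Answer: 7860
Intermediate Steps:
(-94 - 37)*(-60) = -131*(-60) = 7860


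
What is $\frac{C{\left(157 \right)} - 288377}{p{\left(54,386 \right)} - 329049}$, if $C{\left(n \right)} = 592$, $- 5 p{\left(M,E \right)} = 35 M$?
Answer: $\frac{287785}{329427} \approx 0.87359$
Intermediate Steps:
$p{\left(M,E \right)} = - 7 M$ ($p{\left(M,E \right)} = - \frac{35 M}{5} = - 7 M$)
$\frac{C{\left(157 \right)} - 288377}{p{\left(54,386 \right)} - 329049} = \frac{592 - 288377}{\left(-7\right) 54 - 329049} = \frac{592 - 288377}{-378 - 329049} = - \frac{287785}{-329427} = \left(-287785\right) \left(- \frac{1}{329427}\right) = \frac{287785}{329427}$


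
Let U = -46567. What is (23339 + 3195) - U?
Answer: 73101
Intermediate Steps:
(23339 + 3195) - U = (23339 + 3195) - 1*(-46567) = 26534 + 46567 = 73101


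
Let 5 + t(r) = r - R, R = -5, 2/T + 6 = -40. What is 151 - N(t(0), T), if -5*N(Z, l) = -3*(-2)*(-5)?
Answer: 145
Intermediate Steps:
T = -1/23 (T = 2/(-6 - 40) = 2/(-46) = 2*(-1/46) = -1/23 ≈ -0.043478)
t(r) = r (t(r) = -5 + (r - 1*(-5)) = -5 + (r + 5) = -5 + (5 + r) = r)
N(Z, l) = 6 (N(Z, l) = -(-3*(-2))*(-5)/5 = -6*(-5)/5 = -1/5*(-30) = 6)
151 - N(t(0), T) = 151 - 1*6 = 151 - 6 = 145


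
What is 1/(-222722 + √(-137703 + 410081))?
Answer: -111361/24802408453 - √272378/49604816906 ≈ -4.5004e-6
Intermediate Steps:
1/(-222722 + √(-137703 + 410081)) = 1/(-222722 + √272378)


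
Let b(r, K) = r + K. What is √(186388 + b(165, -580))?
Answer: √185973 ≈ 431.25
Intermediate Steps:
b(r, K) = K + r
√(186388 + b(165, -580)) = √(186388 + (-580 + 165)) = √(186388 - 415) = √185973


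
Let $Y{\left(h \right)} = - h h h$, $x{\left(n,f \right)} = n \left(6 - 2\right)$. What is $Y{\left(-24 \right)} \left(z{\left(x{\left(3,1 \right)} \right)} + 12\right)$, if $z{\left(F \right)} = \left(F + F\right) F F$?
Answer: $47941632$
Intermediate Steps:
$x{\left(n,f \right)} = 4 n$ ($x{\left(n,f \right)} = n 4 = 4 n$)
$Y{\left(h \right)} = - h^{3}$ ($Y{\left(h \right)} = - h^{2} h = - h^{3}$)
$z{\left(F \right)} = 2 F^{3}$ ($z{\left(F \right)} = 2 F F^{2} = 2 F^{3}$)
$Y{\left(-24 \right)} \left(z{\left(x{\left(3,1 \right)} \right)} + 12\right) = - \left(-24\right)^{3} \left(2 \left(4 \cdot 3\right)^{3} + 12\right) = \left(-1\right) \left(-13824\right) \left(2 \cdot 12^{3} + 12\right) = 13824 \left(2 \cdot 1728 + 12\right) = 13824 \left(3456 + 12\right) = 13824 \cdot 3468 = 47941632$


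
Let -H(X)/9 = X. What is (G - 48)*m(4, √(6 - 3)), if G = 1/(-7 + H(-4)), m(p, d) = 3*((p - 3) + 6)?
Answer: -29211/29 ≈ -1007.3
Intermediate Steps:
H(X) = -9*X
m(p, d) = 9 + 3*p (m(p, d) = 3*((-3 + p) + 6) = 3*(3 + p) = 9 + 3*p)
G = 1/29 (G = 1/(-7 - 9*(-4)) = 1/(-7 + 36) = 1/29 ≈ 0.034483)
(G - 48)*m(4, √(6 - 3)) = (1/29 - 48)*(9 + 3*4) = -1391*(9 + 12)/29 = -1391/29*21 = -29211/29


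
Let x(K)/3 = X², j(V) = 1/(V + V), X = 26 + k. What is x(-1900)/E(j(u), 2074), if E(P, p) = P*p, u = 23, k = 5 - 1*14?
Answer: 1173/61 ≈ 19.229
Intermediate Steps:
k = -9 (k = 5 - 14 = -9)
X = 17 (X = 26 - 9 = 17)
j(V) = 1/(2*V)
x(K) = 867 (x(K) = 3*17² = 3*289 = 867)
x(-1900)/E(j(u), 2074) = 867/((((½)/23)*2074)) = 867/((((½)*(1/23))*2074)) = 867/(((1/46)*2074)) = 867/(1037/23) = 867*(23/1037) = 1173/61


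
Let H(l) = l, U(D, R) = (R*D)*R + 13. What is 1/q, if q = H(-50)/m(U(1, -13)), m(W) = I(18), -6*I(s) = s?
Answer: 3/50 ≈ 0.060000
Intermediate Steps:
I(s) = -s/6
U(D, R) = 13 + D*R**2 (U(D, R) = (D*R)*R + 13 = D*R**2 + 13 = 13 + D*R**2)
m(W) = -3 (m(W) = -1/6*18 = -3)
q = 50/3 (q = -50/(-3) = -50*(-1/3) = 50/3 ≈ 16.667)
1/q = 1/(50/3) = 3/50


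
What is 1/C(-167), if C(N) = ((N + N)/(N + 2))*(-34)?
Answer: -165/11356 ≈ -0.014530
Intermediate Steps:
C(N) = -68*N/(2 + N) (C(N) = ((2*N)/(2 + N))*(-34) = (2*N/(2 + N))*(-34) = -68*N/(2 + N))
1/C(-167) = 1/(-68*(-167)/(2 - 167)) = 1/(-68*(-167)/(-165)) = 1/(-68*(-167)*(-1/165)) = 1/(-11356/165) = -165/11356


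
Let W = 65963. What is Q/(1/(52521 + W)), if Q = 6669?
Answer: 790169796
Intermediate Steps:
Q/(1/(52521 + W)) = 6669/(1/(52521 + 65963)) = 6669/(1/118484) = 6669*118484 = 790169796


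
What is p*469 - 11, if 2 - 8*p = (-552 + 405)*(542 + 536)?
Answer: 18580351/2 ≈ 9.2902e+6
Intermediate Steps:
p = 39617/2 (p = ¼ - (-552 + 405)*(542 + 536)/8 = ¼ - (-147)*1078/8 = ¼ - ⅛*(-158466) = ¼ + 79233/4 = 39617/2 ≈ 19809.)
p*469 - 11 = (39617/2)*469 - 11 = 18580373/2 - 11 = 18580351/2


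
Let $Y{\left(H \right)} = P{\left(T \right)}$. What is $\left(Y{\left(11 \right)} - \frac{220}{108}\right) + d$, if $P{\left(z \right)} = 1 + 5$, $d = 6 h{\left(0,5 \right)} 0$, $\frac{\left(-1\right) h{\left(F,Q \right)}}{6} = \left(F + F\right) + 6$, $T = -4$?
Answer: $\frac{107}{27} \approx 3.963$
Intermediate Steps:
$h{\left(F,Q \right)} = -36 - 12 F$ ($h{\left(F,Q \right)} = - 6 \left(\left(F + F\right) + 6\right) = - 6 \left(2 F + 6\right) = - 6 \left(6 + 2 F\right) = -36 - 12 F$)
$d = 0$ ($d = 6 \left(-36 - 0\right) 0 = 6 \left(-36 + 0\right) 0 = 6 \left(-36\right) 0 = \left(-216\right) 0 = 0$)
$P{\left(z \right)} = 6$
$Y{\left(H \right)} = 6$
$\left(Y{\left(11 \right)} - \frac{220}{108}\right) + d = \left(6 - \frac{220}{108}\right) + 0 = \left(6 - \frac{55}{27}\right) + 0 = \frac{107}{27} + 0 = \frac{107}{27}$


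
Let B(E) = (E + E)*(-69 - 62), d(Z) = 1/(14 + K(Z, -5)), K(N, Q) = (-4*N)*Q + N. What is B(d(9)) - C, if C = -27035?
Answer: 5487843/203 ≈ 27034.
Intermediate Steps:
K(N, Q) = N - 4*N*Q (K(N, Q) = -4*N*Q + N = N - 4*N*Q)
d(Z) = 1/(14 + 21*Z) (d(Z) = 1/(14 + Z*(1 - 4*(-5))) = 1/(14 + Z*(1 + 20)) = 1/(14 + Z*21) = 1/(14 + 21*Z))
B(E) = -262*E (B(E) = (2*E)*(-131) = -262*E)
B(d(9)) - C = -262/(7*(2 + 3*9)) - 1*(-27035) = -262/(7*(2 + 27)) + 27035 = -262/(7*29) + 27035 = -262*1/203 + 27035 = -262/203 + 27035 = 5487843/203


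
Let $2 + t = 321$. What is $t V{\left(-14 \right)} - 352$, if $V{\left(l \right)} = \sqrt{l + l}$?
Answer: $-352 + 638 i \sqrt{7} \approx -352.0 + 1688.0 i$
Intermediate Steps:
$t = 319$ ($t = -2 + 321 = 319$)
$V{\left(l \right)} = \sqrt{2} \sqrt{l}$ ($V{\left(l \right)} = \sqrt{2 l} = \sqrt{2} \sqrt{l}$)
$t V{\left(-14 \right)} - 352 = 319 \sqrt{2} \sqrt{-14} - 352 = 319 \sqrt{2} i \sqrt{14} - 352 = 319 \cdot 2 i \sqrt{7} - 352 = 638 i \sqrt{7} - 352 = -352 + 638 i \sqrt{7}$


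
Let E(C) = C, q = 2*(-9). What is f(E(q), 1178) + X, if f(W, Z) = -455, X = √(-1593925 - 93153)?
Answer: -455 + I*√1687078 ≈ -455.0 + 1298.9*I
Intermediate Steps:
q = -18
X = I*√1687078 (X = √(-1687078) = I*√1687078 ≈ 1298.9*I)
f(E(q), 1178) + X = -455 + I*√1687078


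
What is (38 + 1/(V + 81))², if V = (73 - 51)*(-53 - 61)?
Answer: 8505450625/5890329 ≈ 1444.0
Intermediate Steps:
V = -2508 (V = 22*(-114) = -2508)
(38 + 1/(V + 81))² = (38 + 1/(-2508 + 81))² = (38 + 1/(-2427))² = (38 - 1/2427)² = (92225/2427)² = 8505450625/5890329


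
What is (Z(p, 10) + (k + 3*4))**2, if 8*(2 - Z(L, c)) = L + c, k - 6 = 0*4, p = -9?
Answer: 25281/64 ≈ 395.02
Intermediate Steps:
k = 6 (k = 6 + 0*4 = 6 + 0 = 6)
Z(L, c) = 2 - L/8 - c/8 (Z(L, c) = 2 - (L + c)/8 = 2 + (-L/8 - c/8) = 2 - L/8 - c/8)
(Z(p, 10) + (k + 3*4))**2 = ((2 - 1/8*(-9) - 1/8*10) + (6 + 3*4))**2 = ((2 + 9/8 - 5/4) + (6 + 12))**2 = (15/8 + 18)**2 = (159/8)**2 = 25281/64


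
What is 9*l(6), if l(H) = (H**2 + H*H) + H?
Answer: 702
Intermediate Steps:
l(H) = H + 2*H**2 (l(H) = (H**2 + H**2) + H = 2*H**2 + H = H + 2*H**2)
9*l(6) = 9*(6*(1 + 2*6)) = 9*(6*(1 + 12)) = 9*(6*13) = 9*78 = 702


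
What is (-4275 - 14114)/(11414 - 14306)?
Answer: 18389/2892 ≈ 6.3586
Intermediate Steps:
(-4275 - 14114)/(11414 - 14306) = -18389/(-2892) = -18389*(-1/2892) = 18389/2892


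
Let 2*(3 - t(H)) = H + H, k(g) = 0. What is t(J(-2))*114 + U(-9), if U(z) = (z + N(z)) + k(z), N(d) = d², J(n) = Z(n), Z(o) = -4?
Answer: 870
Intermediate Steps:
J(n) = -4
U(z) = z + z² (U(z) = (z + z²) + 0 = z + z²)
t(H) = 3 - H (t(H) = 3 - (H + H)/2 = 3 - H)
t(J(-2))*114 + U(-9) = (3 - 1*(-4))*114 - 9*(1 - 9) = (3 + 4)*114 - 9*(-8) = 7*114 + 72 = 798 + 72 = 870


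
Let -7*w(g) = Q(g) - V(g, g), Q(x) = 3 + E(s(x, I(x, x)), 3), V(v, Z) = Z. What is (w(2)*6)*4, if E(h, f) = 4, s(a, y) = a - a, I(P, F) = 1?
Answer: -120/7 ≈ -17.143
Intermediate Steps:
s(a, y) = 0
Q(x) = 7 (Q(x) = 3 + 4 = 7)
w(g) = -1 + g/7 (w(g) = -(7 - g)/7 = -1 + g/7)
(w(2)*6)*4 = ((-1 + (1/7)*2)*6)*4 = ((-1 + 2/7)*6)*4 = -5/7*6*4 = -30/7*4 = -120/7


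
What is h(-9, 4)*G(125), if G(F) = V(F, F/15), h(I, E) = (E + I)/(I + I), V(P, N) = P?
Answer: 625/18 ≈ 34.722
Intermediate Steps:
h(I, E) = (E + I)/(2*I) (h(I, E) = (E + I)/((2*I)) = (E + I)*(1/(2*I)) = (E + I)/(2*I))
G(F) = F
h(-9, 4)*G(125) = ((½)*(4 - 9)/(-9))*125 = ((½)*(-⅑)*(-5))*125 = (5/18)*125 = 625/18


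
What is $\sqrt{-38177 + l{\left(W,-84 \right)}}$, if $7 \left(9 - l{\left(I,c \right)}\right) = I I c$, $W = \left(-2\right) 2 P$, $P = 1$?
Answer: $2 i \sqrt{9494} \approx 194.87 i$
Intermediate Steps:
$W = -4$ ($W = \left(-2\right) 2 \cdot 1 = \left(-4\right) 1 = -4$)
$l{\left(I,c \right)} = 9 - \frac{c I^{2}}{7}$ ($l{\left(I,c \right)} = 9 - \frac{I I c}{7} = 9 - \frac{I^{2} c}{7} = 9 - \frac{c I^{2}}{7}$)
$\sqrt{-38177 + l{\left(W,-84 \right)}} = \sqrt{-38177 - \left(-9 - 12 \left(-4\right)^{2}\right)} = \sqrt{-38177 - \left(-9 - 192\right)} = \sqrt{-38177 + \left(9 + 192\right)} = \sqrt{-38177 + 201} = \sqrt{-37976} = 2 i \sqrt{9494}$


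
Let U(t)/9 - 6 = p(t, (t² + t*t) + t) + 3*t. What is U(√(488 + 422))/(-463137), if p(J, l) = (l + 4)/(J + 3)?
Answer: -2532/139095479 - 13572*√910/139095479 ≈ -0.0029616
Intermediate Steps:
p(J, l) = (4 + l)/(3 + J)
U(t) = 54 + 27*t + 9*(4 + t + 2*t²)/(3 + t) (U(t) = 54 + 9*((4 + ((t² + t*t) + t))/(3 + t) + 3*t) = 54 + 9*((4 + ((t² + t²) + t))/(3 + t) + 3*t) = 54 + 9*((4 + (2*t² + t))/(3 + t) + 3*t) = 54 + 9*((4 + (t + 2*t²))/(3 + t) + 3*t) = 54 + 9*((4 + t + 2*t²)/(3 + t) + 3*t) = 54 + 9*(3*t + (4 + t + 2*t²)/(3 + t)) = 54 + (27*t + 9*(4 + t + 2*t²)/(3 + t)) = 54 + 27*t + 9*(4 + t + 2*t²)/(3 + t))
U(√(488 + 422))/(-463137) = (9*(22 + 5*(√(488 + 422))² + 16*√(488 + 422))/(3 + √(488 + 422)))/(-463137) = (9*(22 + 5*(√910)² + 16*√910)/(3 + √910))*(-1/463137) = (9*(22 + 5*910 + 16*√910)/(3 + √910))*(-1/463137) = (9*(22 + 4550 + 16*√910)/(3 + √910))*(-1/463137) = (9*(4572 + 16*√910)/(3 + √910))*(-1/463137) = -3*(4572 + 16*√910)/(154379*(3 + √910))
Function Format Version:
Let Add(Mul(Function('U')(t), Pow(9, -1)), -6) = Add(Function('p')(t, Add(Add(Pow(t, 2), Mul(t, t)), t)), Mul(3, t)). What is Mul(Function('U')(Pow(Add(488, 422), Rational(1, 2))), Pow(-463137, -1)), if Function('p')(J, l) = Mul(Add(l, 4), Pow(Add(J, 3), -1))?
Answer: Add(Rational(-2532, 139095479), Mul(Rational(-13572, 139095479), Pow(910, Rational(1, 2)))) ≈ -0.0029616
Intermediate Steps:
Function('p')(J, l) = Mul(Pow(Add(3, J), -1), Add(4, l)) (Function('p')(J, l) = Mul(Add(4, l), Pow(Add(3, J), -1)) = Mul(Pow(Add(3, J), -1), Add(4, l)))
Function('U')(t) = Add(54, Mul(27, t), Mul(9, Pow(Add(3, t), -1), Add(4, t, Mul(2, Pow(t, 2))))) (Function('U')(t) = Add(54, Mul(9, Add(Mul(Pow(Add(3, t), -1), Add(4, Add(Add(Pow(t, 2), Mul(t, t)), t))), Mul(3, t)))) = Add(54, Mul(9, Add(Mul(Pow(Add(3, t), -1), Add(4, Add(Add(Pow(t, 2), Pow(t, 2)), t))), Mul(3, t)))) = Add(54, Mul(9, Add(Mul(Pow(Add(3, t), -1), Add(4, Add(Mul(2, Pow(t, 2)), t))), Mul(3, t)))) = Add(54, Mul(9, Add(Mul(Pow(Add(3, t), -1), Add(4, Add(t, Mul(2, Pow(t, 2))))), Mul(3, t)))) = Add(54, Mul(9, Add(Mul(Pow(Add(3, t), -1), Add(4, t, Mul(2, Pow(t, 2)))), Mul(3, t)))) = Add(54, Mul(9, Add(Mul(3, t), Mul(Pow(Add(3, t), -1), Add(4, t, Mul(2, Pow(t, 2))))))) = Add(54, Add(Mul(27, t), Mul(9, Pow(Add(3, t), -1), Add(4, t, Mul(2, Pow(t, 2)))))) = Add(54, Mul(27, t), Mul(9, Pow(Add(3, t), -1), Add(4, t, Mul(2, Pow(t, 2))))))
Mul(Function('U')(Pow(Add(488, 422), Rational(1, 2))), Pow(-463137, -1)) = Mul(Mul(9, Pow(Add(3, Pow(Add(488, 422), Rational(1, 2))), -1), Add(22, Mul(5, Pow(Pow(Add(488, 422), Rational(1, 2)), 2)), Mul(16, Pow(Add(488, 422), Rational(1, 2))))), Pow(-463137, -1)) = Mul(Mul(9, Pow(Add(3, Pow(910, Rational(1, 2))), -1), Add(22, Mul(5, Pow(Pow(910, Rational(1, 2)), 2)), Mul(16, Pow(910, Rational(1, 2))))), Rational(-1, 463137)) = Mul(Mul(9, Pow(Add(3, Pow(910, Rational(1, 2))), -1), Add(22, Mul(5, 910), Mul(16, Pow(910, Rational(1, 2))))), Rational(-1, 463137)) = Mul(Mul(9, Pow(Add(3, Pow(910, Rational(1, 2))), -1), Add(22, 4550, Mul(16, Pow(910, Rational(1, 2))))), Rational(-1, 463137)) = Mul(Mul(9, Pow(Add(3, Pow(910, Rational(1, 2))), -1), Add(4572, Mul(16, Pow(910, Rational(1, 2))))), Rational(-1, 463137)) = Mul(Rational(-3, 154379), Pow(Add(3, Pow(910, Rational(1, 2))), -1), Add(4572, Mul(16, Pow(910, Rational(1, 2)))))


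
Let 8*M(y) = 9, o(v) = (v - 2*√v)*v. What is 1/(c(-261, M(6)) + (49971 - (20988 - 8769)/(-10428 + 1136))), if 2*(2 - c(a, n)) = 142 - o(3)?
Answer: 1436367943588/71685984826540587 + 86341264*√3/71685984826540587 ≈ 2.0039e-5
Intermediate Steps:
o(v) = v*(v - 2*√v)
M(y) = 9/8 (M(y) = (⅛)*9 = 9/8)
c(a, n) = -129/2 - 3*√3 (c(a, n) = 2 - (142 - (3² - 6*√3))/2 = 2 - (142 - (9 - 6*√3))/2 = 2 - (142 + (-9 + 6*√3))/2 = 2 - (133 + 6*√3)/2 = 2 + (-133/2 - 3*√3) = -129/2 - 3*√3)
1/(c(-261, M(6)) + (49971 - (20988 - 8769)/(-10428 + 1136))) = 1/((-129/2 - 3*√3) + (49971 - (20988 - 8769)/(-10428 + 1136))) = 1/((-129/2 - 3*√3) + (49971 - 12219/(-9292))) = 1/((-129/2 - 3*√3) + (49971 - 12219*(-1)/9292)) = 1/((-129/2 - 3*√3) + (49971 - 1*(-12219/9292))) = 1/((-129/2 - 3*√3) + (49971 + 12219/9292)) = 1/((-129/2 - 3*√3) + 464342751/9292) = 1/(463743417/9292 - 3*√3)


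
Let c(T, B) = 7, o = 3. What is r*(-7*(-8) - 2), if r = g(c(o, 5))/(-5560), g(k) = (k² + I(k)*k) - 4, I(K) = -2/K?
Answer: -1161/2780 ≈ -0.41763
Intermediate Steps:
g(k) = -6 + k² (g(k) = (k² + (-2/k)*k) - 4 = (k² - 2) - 4 = (-2 + k²) - 4 = -6 + k²)
r = -43/5560 (r = (-6 + 7²)/(-5560) = (-6 + 49)*(-1/5560) = 43*(-1/5560) = -43/5560 ≈ -0.0077338)
r*(-7*(-8) - 2) = -43*(-7*(-8) - 2)/5560 = -43*(56 - 2)/5560 = -43/5560*54 = -1161/2780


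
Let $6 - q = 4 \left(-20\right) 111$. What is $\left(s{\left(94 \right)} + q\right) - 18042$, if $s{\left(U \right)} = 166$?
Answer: $-8990$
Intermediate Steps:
$q = 8886$ ($q = 6 - 4 \left(-20\right) 111 = 6 - \left(-80\right) 111 = 6 - -8880 = 6 + 8880 = 8886$)
$\left(s{\left(94 \right)} + q\right) - 18042 = \left(166 + 8886\right) - 18042 = 9052 - 18042 = -8990$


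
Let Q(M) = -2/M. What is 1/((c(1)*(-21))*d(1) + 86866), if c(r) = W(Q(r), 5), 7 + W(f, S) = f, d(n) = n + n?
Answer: 1/87244 ≈ 1.1462e-5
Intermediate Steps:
d(n) = 2*n
W(f, S) = -7 + f
c(r) = -7 - 2/r
1/((c(1)*(-21))*d(1) + 86866) = 1/(((-7 - 2/1)*(-21))*(2*1) + 86866) = 1/(((-7 - 2*1)*(-21))*2 + 86866) = 1/(((-7 - 2)*(-21))*2 + 86866) = 1/(-9*(-21)*2 + 86866) = 1/(189*2 + 86866) = 1/(378 + 86866) = 1/87244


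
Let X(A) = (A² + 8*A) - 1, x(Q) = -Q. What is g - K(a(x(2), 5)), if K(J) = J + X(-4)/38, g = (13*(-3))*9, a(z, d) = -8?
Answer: -13017/38 ≈ -342.55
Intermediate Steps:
X(A) = -1 + A² + 8*A
g = -351 (g = -39*9 = -351)
K(J) = -17/38 + J (K(J) = J + (-1 + (-4)² + 8*(-4))/38 = J + (-1 + 16 - 32)*(1/38) = J - 17*1/38 = J - 17/38 = -17/38 + J)
g - K(a(x(2), 5)) = -351 - (-17/38 - 8) = -351 - 1*(-321/38) = -351 + 321/38 = -13017/38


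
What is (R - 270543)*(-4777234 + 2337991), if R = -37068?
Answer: 750337978473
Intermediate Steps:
(R - 270543)*(-4777234 + 2337991) = (-37068 - 270543)*(-4777234 + 2337991) = -307611*(-2439243) = 750337978473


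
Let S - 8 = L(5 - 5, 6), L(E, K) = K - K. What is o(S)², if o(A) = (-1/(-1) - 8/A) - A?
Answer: 64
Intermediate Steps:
L(E, K) = 0
S = 8 (S = 8 + 0 = 8)
o(A) = 1 - A - 8/A (o(A) = (-1*(-1) - 8/A) - A = (1 - 8/A) - A = 1 - A - 8/A)
o(S)² = (1 - 1*8 - 8/8)² = (1 - 8 - 8*⅛)² = (1 - 8 - 1)² = (-8)² = 64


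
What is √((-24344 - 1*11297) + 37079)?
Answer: √1438 ≈ 37.921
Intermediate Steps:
√((-24344 - 1*11297) + 37079) = √((-24344 - 11297) + 37079) = √(-35641 + 37079) = √1438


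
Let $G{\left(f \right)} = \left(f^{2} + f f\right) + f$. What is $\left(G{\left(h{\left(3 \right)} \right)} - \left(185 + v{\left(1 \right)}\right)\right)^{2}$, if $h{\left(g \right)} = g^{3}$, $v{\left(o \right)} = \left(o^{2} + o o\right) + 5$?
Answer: $1671849$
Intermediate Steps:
$v{\left(o \right)} = 5 + 2 o^{2}$ ($v{\left(o \right)} = \left(o^{2} + o^{2}\right) + 5 = 2 o^{2} + 5 = 5 + 2 o^{2}$)
$G{\left(f \right)} = f + 2 f^{2}$ ($G{\left(f \right)} = \left(f^{2} + f^{2}\right) + f = 2 f^{2} + f = f + 2 f^{2}$)
$\left(G{\left(h{\left(3 \right)} \right)} - \left(185 + v{\left(1 \right)}\right)\right)^{2} = \left(3^{3} \left(1 + 2 \cdot 3^{3}\right) - 192\right)^{2} = \left(27 \left(1 + 2 \cdot 27\right) - 192\right)^{2} = \left(27 \left(1 + 54\right) - 192\right)^{2} = \left(27 \cdot 55 - 192\right)^{2} = \left(1485 - 192\right)^{2} = 1293^{2} = 1671849$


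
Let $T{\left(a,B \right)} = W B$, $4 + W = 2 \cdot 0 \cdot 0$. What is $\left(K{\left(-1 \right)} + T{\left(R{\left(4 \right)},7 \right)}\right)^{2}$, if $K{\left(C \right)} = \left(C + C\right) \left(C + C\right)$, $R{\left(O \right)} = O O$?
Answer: $576$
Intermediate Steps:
$R{\left(O \right)} = O^{2}$
$K{\left(C \right)} = 4 C^{2}$ ($K{\left(C \right)} = 2 C 2 C = 4 C^{2}$)
$W = -4$ ($W = -4 + 2 \cdot 0 \cdot 0 = -4 + 0 \cdot 0 = -4 + 0 = -4$)
$T{\left(a,B \right)} = - 4 B$
$\left(K{\left(-1 \right)} + T{\left(R{\left(4 \right)},7 \right)}\right)^{2} = \left(4 \left(-1\right)^{2} - 28\right)^{2} = \left(4 \cdot 1 - 28\right)^{2} = \left(4 - 28\right)^{2} = \left(-24\right)^{2} = 576$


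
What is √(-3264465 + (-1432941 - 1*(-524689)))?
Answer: I*√4172717 ≈ 2042.7*I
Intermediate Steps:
√(-3264465 + (-1432941 - 1*(-524689))) = √(-3264465 + (-1432941 + 524689)) = √(-3264465 - 908252) = √(-4172717) = I*√4172717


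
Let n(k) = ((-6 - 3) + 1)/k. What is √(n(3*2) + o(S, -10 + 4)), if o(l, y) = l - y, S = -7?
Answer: I*√21/3 ≈ 1.5275*I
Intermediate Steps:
n(k) = -8/k (n(k) = (-9 + 1)/k = -8/k)
√(n(3*2) + o(S, -10 + 4)) = √(-8/(3*2) + (-7 - (-10 + 4))) = √(-8/6 + (-7 - 1*(-6))) = √(-8*⅙ + (-7 + 6)) = √(-4/3 - 1) = √(-7/3) = I*√21/3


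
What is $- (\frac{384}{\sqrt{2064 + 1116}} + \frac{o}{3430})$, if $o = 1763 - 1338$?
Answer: $- \frac{85}{686} - \frac{64 \sqrt{795}}{265} \approx -6.9334$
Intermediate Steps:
$o = 425$ ($o = 1763 - 1338 = 425$)
$- (\frac{384}{\sqrt{2064 + 1116}} + \frac{o}{3430}) = - (\frac{384}{\sqrt{2064 + 1116}} + \frac{425}{3430}) = - (\frac{384}{\sqrt{3180}} + 425 \cdot \frac{1}{3430}) = - (\frac{384}{2 \sqrt{795}} + \frac{85}{686}) = - (384 \frac{\sqrt{795}}{1590} + \frac{85}{686}) = - (\frac{64 \sqrt{795}}{265} + \frac{85}{686}) = - (\frac{85}{686} + \frac{64 \sqrt{795}}{265}) = - \frac{85}{686} - \frac{64 \sqrt{795}}{265}$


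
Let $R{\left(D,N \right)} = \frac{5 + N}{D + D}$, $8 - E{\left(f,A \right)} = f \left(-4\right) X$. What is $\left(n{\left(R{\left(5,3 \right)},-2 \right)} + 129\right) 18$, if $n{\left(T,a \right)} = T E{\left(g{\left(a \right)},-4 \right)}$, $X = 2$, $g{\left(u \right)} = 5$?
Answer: $\frac{15066}{5} \approx 3013.2$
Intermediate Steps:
$E{\left(f,A \right)} = 8 + 8 f$ ($E{\left(f,A \right)} = 8 - f \left(-4\right) 2 = 8 - - 4 f 2 = 8 - - 8 f = 8 + 8 f$)
$R{\left(D,N \right)} = \frac{5 + N}{2 D}$
$n{\left(T,a \right)} = 48 T$ ($n{\left(T,a \right)} = T \left(8 + 8 \cdot 5\right) = T \left(8 + 40\right) = T 48 = 48 T$)
$\left(n{\left(R{\left(5,3 \right)},-2 \right)} + 129\right) 18 = \left(48 \frac{5 + 3}{2 \cdot 5} + 129\right) 18 = \left(48 \cdot \frac{1}{2} \cdot \frac{1}{5} \cdot 8 + 129\right) 18 = \left(48 \cdot \frac{4}{5} + 129\right) 18 = \left(\frac{192}{5} + 129\right) 18 = \frac{837}{5} \cdot 18 = \frac{15066}{5}$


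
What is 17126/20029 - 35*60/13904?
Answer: 49014751/69620804 ≈ 0.70402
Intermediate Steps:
17126/20029 - 35*60/13904 = 17126*(1/20029) - 2100*1/13904 = 17126/20029 - 525/3476 = 49014751/69620804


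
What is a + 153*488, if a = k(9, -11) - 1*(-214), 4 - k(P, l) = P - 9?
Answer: 74882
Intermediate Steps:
k(P, l) = 13 - P (k(P, l) = 4 - (P - 9) = 4 - (-9 + P) = 4 + (9 - P) = 13 - P)
a = 218 (a = (13 - 1*9) - 1*(-214) = (13 - 9) + 214 = 4 + 214 = 218)
a + 153*488 = 218 + 153*488 = 218 + 74664 = 74882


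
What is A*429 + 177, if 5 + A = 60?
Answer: 23772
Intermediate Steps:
A = 55 (A = -5 + 60 = 55)
A*429 + 177 = 55*429 + 177 = 23595 + 177 = 23772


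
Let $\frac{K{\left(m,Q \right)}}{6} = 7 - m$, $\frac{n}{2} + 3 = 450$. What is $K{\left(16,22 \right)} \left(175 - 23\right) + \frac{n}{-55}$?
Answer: $- \frac{452334}{55} \approx -8224.3$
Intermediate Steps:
$n = 894$ ($n = -6 + 2 \cdot 450 = -6 + 900 = 894$)
$K{\left(m,Q \right)} = 42 - 6 m$ ($K{\left(m,Q \right)} = 6 \left(7 - m\right) = 42 - 6 m$)
$K{\left(16,22 \right)} \left(175 - 23\right) + \frac{n}{-55} = \left(42 - 96\right) \left(175 - 23\right) + \frac{894}{-55} = \left(42 - 96\right) \left(175 - 23\right) + 894 \left(- \frac{1}{55}\right) = \left(-54\right) 152 - \frac{894}{55} = -8208 - \frac{894}{55} = - \frac{452334}{55}$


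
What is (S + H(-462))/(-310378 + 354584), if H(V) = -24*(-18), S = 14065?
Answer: 14497/44206 ≈ 0.32794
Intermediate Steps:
H(V) = 432
(S + H(-462))/(-310378 + 354584) = (14065 + 432)/(-310378 + 354584) = 14497/44206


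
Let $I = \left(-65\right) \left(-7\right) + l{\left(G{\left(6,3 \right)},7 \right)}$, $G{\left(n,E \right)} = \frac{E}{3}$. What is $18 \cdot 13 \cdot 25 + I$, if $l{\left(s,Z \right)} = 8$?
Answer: $6313$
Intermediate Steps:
$G{\left(n,E \right)} = \frac{E}{3}$ ($G{\left(n,E \right)} = E \frac{1}{3} = \frac{E}{3}$)
$I = 463$ ($I = \left(-65\right) \left(-7\right) + 8 = 455 + 8 = 463$)
$18 \cdot 13 \cdot 25 + I = 18 \cdot 13 \cdot 25 + 463 = 234 \cdot 25 + 463 = 5850 + 463 = 6313$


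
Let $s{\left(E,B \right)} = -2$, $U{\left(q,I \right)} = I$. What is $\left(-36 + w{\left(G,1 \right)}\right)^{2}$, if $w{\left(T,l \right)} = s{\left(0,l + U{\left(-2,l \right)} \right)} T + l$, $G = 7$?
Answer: $2401$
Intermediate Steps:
$w{\left(T,l \right)} = l - 2 T$ ($w{\left(T,l \right)} = - 2 T + l = l - 2 T$)
$\left(-36 + w{\left(G,1 \right)}\right)^{2} = \left(-36 + \left(1 - 14\right)\right)^{2} = \left(-36 - 13\right)^{2} = \left(-49\right)^{2} = 2401$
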